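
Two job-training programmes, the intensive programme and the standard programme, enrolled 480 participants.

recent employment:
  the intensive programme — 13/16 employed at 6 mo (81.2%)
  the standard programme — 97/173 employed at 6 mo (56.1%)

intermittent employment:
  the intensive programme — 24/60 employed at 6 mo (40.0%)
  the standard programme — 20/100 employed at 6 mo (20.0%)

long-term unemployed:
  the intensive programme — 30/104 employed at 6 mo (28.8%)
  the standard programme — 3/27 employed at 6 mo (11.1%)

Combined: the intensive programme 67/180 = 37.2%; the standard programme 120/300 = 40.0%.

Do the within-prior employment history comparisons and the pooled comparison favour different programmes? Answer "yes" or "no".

yes

Within each prior employment history level (recent employment 81.2% vs 56.1%; intermittent employment 40.0% vs 20.0%; long-term unemployed 28.8% vs 11.1%), the intensive programme has the higher rate every time. Pooled: 37.2% vs 40.0% — the standard programme has the higher rate overall. The two comparisons disagree.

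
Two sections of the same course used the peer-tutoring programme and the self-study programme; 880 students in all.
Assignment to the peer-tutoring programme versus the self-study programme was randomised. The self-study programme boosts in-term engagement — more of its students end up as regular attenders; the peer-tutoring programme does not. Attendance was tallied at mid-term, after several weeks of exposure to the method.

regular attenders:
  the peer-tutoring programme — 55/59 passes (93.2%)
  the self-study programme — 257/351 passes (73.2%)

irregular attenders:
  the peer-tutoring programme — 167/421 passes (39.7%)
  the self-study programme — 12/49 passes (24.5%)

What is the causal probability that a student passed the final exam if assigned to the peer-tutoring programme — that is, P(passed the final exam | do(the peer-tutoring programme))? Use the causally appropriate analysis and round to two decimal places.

Because the teaching method influences mid-term attendance, mid-term attendance is a post-treatment mediator, not a confounder. Stratifying on it would bias the estimate; the causal effect is the crude pooled difference.
So P(outcome | do(the peer-tutoring programme)) is just the pooled rate for the peer-tutoring programme: 222/480 = 0.463.

0.46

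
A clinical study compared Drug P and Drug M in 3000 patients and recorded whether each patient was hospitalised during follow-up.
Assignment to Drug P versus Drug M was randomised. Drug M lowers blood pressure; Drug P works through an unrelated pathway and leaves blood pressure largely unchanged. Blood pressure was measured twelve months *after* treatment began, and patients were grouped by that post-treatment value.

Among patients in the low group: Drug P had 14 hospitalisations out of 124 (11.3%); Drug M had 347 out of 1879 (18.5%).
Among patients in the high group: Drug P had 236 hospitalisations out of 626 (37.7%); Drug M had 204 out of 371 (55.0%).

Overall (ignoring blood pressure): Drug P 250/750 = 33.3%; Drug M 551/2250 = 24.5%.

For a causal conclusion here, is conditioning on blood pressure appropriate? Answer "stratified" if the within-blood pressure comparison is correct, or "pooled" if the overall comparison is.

Within every blood pressure level Drug P has the lower rate, yet pooled Drug M does — Simpson's reversal.
Blood pressure is recorded after the drug and is itself shifted by it — it sits on the causal path from drug to outcome. Conditioning on a mediator would strip out part of the effect we want; the pooled comparison gives the total causal effect.
Pooled: Drug P 33.3% vs Drug M 24.5%; Drug M is lower overall.

pooled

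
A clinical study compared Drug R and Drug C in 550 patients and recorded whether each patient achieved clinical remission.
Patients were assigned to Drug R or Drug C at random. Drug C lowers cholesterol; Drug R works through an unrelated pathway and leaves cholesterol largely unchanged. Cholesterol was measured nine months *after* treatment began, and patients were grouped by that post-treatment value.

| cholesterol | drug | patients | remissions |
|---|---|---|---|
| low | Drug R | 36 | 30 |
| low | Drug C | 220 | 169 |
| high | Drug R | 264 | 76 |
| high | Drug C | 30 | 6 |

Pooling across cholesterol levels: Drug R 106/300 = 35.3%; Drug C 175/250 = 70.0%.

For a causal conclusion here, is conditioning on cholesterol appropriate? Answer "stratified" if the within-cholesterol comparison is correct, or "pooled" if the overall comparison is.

The cholesterol-specific comparison favours Drug R throughout, but the pooled figures favour Drug C. The question is whether to condition on cholesterol.
Stratifying would compare drugs among patients the drugs themselves sorted into cholesterol groups — a form of selection on an intermediate. The unconditioned pooled rates give the total causal effect.
Pooled: Drug R 35.3% vs Drug C 70.0%; Drug C is higher overall.

pooled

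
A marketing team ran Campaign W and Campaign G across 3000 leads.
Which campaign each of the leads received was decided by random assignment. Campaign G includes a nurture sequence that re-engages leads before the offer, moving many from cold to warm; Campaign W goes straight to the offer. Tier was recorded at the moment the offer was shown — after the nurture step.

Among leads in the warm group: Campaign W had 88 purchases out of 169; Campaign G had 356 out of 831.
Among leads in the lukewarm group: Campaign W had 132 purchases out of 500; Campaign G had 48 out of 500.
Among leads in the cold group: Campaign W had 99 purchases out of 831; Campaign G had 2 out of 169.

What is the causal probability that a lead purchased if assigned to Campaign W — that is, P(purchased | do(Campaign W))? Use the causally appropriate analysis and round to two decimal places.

Engagement tier is downstream of the campaign. One should not condition on a consequence of treatment, so the overall rates are the right comparison.
So P(outcome | do(Campaign W)) is just the pooled rate for Campaign W: 319/1500 = 0.213.

0.21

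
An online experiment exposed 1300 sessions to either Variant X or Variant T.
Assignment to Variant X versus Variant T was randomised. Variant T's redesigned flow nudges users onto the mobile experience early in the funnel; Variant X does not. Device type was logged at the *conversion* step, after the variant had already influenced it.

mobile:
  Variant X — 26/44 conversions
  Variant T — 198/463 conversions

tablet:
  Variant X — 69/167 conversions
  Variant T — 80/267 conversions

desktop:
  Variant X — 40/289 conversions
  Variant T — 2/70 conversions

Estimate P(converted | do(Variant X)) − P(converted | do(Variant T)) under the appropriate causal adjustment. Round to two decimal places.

-0.08

Variant X is higher inside every device type stratum but Variant T is higher in aggregate. Whether to stratify depends on how device type relates to the variant.
Device type is recorded after the variant and is itself shifted by it — it sits on the causal path from variant to outcome. Conditioning on a mediator would strip out part of the effect we want; the pooled comparison gives the total causal effect.
The causal difference is the pooled difference: 0.270 − 0.350 = -0.080.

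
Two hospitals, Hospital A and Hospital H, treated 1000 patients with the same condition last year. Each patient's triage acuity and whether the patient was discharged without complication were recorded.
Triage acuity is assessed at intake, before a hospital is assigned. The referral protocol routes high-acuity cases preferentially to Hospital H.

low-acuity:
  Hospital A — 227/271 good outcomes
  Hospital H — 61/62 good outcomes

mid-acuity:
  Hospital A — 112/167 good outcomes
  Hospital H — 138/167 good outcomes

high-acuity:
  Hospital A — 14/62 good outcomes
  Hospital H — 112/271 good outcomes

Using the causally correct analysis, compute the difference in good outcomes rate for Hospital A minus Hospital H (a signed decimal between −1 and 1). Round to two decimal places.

-0.16

Within every triage acuity level Hospital H has the higher rate, yet pooled Hospital A does — Simpson's reversal.
Triage acuity is set before the hospital has any effect — it is not caused by the hospital — and it independently drives the outcome. That makes it a confounder, so the causal comparison is within triage acuity levels.
Adjusting over the population distribution of triage acuity: 0.333·(0.838−0.984) + 0.334·(0.671−0.826) + 0.333·(0.226−0.413) = -0.163.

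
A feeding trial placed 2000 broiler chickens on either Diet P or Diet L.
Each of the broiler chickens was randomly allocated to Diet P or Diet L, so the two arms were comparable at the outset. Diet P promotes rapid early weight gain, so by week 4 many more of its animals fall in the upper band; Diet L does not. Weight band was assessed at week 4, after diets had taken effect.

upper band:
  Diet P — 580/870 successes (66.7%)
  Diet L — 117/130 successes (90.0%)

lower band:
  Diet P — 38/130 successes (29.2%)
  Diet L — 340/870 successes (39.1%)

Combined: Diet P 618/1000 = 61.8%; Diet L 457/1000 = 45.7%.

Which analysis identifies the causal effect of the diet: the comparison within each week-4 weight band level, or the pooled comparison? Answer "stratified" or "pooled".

Within every week-4 weight band level Diet L has the higher rate, yet pooled Diet P does — Simpson's reversal.
Week-4 weight band here is a post-treatment variable shaped by the diet; conditioning on it would introduce bias rather than remove it. The overall comparison is the causal one.
Pooled: Diet P 61.8% vs Diet L 45.7%; Diet P is higher overall.

pooled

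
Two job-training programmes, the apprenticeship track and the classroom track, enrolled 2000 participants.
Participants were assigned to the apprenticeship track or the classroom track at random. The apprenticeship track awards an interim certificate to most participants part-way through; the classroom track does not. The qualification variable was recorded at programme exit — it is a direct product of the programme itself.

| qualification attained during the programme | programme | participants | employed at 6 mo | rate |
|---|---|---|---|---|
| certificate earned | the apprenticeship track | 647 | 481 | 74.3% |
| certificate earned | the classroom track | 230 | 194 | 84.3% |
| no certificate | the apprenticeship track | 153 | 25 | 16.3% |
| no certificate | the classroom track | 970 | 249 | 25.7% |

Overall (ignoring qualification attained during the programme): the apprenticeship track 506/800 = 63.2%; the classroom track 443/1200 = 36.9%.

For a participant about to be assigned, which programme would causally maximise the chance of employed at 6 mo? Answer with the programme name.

the apprenticeship track

Qualification attained during the programme here is a post-treatment variable shaped by the programme; conditioning on it would introduce bias rather than remove it. The overall comparison is the causal one.
Pooled: the apprenticeship track 63.2% vs the classroom track 36.9%; the apprenticeship track is higher overall.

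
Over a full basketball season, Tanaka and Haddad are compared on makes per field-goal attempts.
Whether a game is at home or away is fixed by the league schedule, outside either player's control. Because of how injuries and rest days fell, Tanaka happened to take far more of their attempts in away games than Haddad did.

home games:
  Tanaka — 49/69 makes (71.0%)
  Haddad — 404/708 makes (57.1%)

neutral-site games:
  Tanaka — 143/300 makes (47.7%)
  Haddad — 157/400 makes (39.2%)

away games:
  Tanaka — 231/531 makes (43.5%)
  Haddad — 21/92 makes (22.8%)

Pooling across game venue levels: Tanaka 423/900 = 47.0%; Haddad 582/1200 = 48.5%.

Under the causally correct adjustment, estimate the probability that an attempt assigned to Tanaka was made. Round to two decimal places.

Nothing the player does changes game venue; the imbalance is an allocation artefact. With game venue also predicting the outcome, the pooled figure is confounded, and the within-stratum comparison is the causal one.
Standardising Tanaka to the population game venue mix: 0.370·49/69 + 0.333·143/300 + 0.297·231/531 = 0.551.

0.55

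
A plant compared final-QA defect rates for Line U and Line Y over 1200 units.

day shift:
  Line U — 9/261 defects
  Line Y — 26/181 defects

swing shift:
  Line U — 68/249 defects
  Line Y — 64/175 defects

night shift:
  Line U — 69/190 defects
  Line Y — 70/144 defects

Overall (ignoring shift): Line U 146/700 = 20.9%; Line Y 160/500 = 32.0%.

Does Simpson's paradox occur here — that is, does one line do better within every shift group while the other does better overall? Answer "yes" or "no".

no

Within each shift level (day shift 3.4% vs 14.4%; swing shift 27.3% vs 36.6%; night shift 36.3% vs 48.6%), Line U has the lower rate every time. Pooled: 20.9% vs 32.0% — Line U has the lower rate overall. They agree.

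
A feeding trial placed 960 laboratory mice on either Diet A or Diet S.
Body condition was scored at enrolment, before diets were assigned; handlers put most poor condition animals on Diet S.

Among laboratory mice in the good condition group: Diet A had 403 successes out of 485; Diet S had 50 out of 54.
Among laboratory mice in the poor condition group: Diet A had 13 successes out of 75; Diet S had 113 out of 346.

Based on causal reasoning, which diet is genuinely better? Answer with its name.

Diet S

Here starting body condition is a common cause — it drives both which diet a case falls under and the outcome. The crude comparison mixes populations; the stratum-specific rates are the causally relevant ones.
Within each level — good condition: 83.1% vs 92.6%; poor condition: 17.3% vs 32.7% — Diet S is higher every time.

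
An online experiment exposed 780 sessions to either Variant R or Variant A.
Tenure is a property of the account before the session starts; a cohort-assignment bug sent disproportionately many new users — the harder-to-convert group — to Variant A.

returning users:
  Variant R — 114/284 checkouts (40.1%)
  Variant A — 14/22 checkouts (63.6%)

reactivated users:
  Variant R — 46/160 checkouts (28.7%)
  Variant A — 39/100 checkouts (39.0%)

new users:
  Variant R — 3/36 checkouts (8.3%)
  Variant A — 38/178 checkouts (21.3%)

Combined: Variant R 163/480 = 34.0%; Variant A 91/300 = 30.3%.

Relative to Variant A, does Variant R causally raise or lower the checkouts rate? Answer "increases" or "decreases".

decreases

The stratified and pooled comparisons disagree (Variant A wins within each user tenure; Variant R wins overall), so the answer turns on the causal role of user tenure.
User tenure is set before the variant has any effect — it is not caused by the variant — and it independently drives the outcome. That makes it a confounder, so the causal comparison is within user tenure levels.
Within each level — returning users: 40.1% vs 63.6%; reactivated users: 28.7% vs 39.0%; new users: 8.3% vs 21.3% — Variant A is higher every time.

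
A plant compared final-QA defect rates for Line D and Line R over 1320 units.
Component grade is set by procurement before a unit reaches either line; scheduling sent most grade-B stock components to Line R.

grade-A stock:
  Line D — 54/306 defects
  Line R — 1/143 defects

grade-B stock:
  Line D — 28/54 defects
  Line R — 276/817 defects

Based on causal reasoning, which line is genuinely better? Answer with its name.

Line R

The imbalance in component grade arose from how units were allocated, not from anything the line did; and component grade independently affects the outcome. The pooled gap is confounded — condition on component grade.
Within each level — grade-A stock: 17.6% vs 0.7%; grade-B stock: 51.9% vs 33.8% — Line R is lower every time.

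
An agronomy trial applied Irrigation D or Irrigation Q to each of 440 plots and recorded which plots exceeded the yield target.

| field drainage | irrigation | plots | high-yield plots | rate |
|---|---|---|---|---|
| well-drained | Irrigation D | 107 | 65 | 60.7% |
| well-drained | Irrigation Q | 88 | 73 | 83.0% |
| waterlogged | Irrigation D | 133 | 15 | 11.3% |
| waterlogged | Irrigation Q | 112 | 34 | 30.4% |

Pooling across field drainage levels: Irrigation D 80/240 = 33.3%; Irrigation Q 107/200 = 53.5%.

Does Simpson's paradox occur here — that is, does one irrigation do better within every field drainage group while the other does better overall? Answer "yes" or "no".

no

Within each field drainage level (well-drained 60.7% vs 83.0%; waterlogged 11.3% vs 30.4%), Irrigation Q has the higher rate every time. Pooled: 33.3% vs 53.5% — Irrigation Q has the higher rate overall. They agree.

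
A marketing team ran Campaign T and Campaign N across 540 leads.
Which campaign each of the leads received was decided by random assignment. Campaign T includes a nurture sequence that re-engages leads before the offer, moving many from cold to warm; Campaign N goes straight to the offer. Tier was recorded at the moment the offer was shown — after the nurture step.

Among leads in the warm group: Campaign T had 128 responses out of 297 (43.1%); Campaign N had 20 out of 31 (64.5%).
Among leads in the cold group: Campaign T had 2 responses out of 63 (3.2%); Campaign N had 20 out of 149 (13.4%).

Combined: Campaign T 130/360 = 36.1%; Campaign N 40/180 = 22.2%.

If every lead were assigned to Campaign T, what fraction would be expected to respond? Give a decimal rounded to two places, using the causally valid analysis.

The distribution of engagement tier is itself part of what the campaign does — it is an intermediate outcome. Holding it fixed would remove that part of the effect; the total effect is the pooled difference.
So P(outcome | do(Campaign T)) is just the pooled rate for Campaign T: 130/360 = 0.361.

0.36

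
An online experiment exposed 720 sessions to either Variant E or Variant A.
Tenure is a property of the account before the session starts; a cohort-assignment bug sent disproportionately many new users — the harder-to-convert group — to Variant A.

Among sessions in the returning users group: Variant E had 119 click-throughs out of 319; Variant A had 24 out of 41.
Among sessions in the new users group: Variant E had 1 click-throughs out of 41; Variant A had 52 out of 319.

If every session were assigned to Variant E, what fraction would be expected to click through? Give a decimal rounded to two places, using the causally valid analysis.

Within every user tenure level Variant A has the higher rate, yet pooled Variant E does — Simpson's reversal.
User tenure differs across variants for reasons unrelated to any effect of the variant itself, and it separately predicts the outcome — a classic confounder. We must compare within user tenure levels.
Standardising Variant E to the population user tenure mix: 0.500·119/319 + 0.500·1/41 = 0.199.

0.20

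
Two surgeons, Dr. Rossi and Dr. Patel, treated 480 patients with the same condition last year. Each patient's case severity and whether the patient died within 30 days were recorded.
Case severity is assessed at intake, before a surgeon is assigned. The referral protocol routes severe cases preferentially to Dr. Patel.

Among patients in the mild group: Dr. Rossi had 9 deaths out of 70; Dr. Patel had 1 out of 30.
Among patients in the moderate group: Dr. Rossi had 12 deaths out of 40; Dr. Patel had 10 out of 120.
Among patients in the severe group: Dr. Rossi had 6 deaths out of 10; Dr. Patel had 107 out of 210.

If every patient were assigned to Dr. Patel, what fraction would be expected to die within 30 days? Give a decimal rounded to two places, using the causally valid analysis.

0.27

Case severity is set before the surgeon has any effect — it is not caused by the surgeon — and it independently drives the outcome. That makes it a confounder, so the causal comparison is within case severity levels.
Standardising Dr. Patel to the population case severity mix: 0.208·1/30 + 0.333·10/120 + 0.458·107/210 = 0.268.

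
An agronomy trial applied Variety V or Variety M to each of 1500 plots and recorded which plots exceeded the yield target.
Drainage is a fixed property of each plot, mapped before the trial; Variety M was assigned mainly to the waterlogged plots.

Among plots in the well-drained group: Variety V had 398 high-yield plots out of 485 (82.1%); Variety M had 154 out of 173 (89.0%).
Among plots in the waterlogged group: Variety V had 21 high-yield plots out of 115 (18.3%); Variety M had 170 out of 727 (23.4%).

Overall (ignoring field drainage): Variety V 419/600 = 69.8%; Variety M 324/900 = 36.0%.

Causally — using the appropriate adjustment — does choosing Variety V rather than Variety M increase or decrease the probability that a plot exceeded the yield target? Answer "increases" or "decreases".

decreases

Within every field drainage level Variety M has the higher rate, yet pooled Variety V does — Simpson's reversal.
Here field drainage is a common cause — it drives both which variety a case falls under and the outcome. The crude comparison mixes populations; the stratum-specific rates are the causally relevant ones.
Within each level — well-drained: 82.1% vs 89.0%; waterlogged: 18.3% vs 23.4% — Variety M is higher every time.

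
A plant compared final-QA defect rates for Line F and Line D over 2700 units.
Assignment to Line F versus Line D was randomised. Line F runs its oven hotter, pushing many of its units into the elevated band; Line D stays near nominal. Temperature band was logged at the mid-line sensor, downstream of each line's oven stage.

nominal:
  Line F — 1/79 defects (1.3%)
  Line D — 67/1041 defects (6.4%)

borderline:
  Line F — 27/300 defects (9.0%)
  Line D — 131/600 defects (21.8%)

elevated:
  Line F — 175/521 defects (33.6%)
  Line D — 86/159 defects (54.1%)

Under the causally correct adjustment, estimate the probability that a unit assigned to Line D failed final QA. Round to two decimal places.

0.16

The stratified and pooled comparisons disagree (Line F wins within each in-process temperature band; Line D wins overall), so the answer turns on the causal role of in-process temperature band.
Stratifying would compare lines among units the lines themselves sorted into in-process temperature band groups — a form of selection on an intermediate. The unconditioned pooled rates give the total causal effect.
So P(outcome | do(Line D)) is just the pooled rate for Line D: 284/1800 = 0.158.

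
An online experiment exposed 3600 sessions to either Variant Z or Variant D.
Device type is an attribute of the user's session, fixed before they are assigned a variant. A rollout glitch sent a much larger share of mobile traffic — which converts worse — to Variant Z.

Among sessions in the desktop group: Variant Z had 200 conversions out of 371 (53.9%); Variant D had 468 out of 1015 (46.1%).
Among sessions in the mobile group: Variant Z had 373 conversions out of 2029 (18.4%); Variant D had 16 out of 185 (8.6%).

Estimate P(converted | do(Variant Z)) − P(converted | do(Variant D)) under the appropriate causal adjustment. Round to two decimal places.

+0.09

Nothing the variant does changes device type; the imbalance is an allocation artefact. With device type also predicting the outcome, the pooled figure is confounded, and the within-stratum comparison is the causal one.
Adjusting over the population distribution of device type: 0.385·(0.539−0.461) + 0.615·(0.184−0.086) = +0.090.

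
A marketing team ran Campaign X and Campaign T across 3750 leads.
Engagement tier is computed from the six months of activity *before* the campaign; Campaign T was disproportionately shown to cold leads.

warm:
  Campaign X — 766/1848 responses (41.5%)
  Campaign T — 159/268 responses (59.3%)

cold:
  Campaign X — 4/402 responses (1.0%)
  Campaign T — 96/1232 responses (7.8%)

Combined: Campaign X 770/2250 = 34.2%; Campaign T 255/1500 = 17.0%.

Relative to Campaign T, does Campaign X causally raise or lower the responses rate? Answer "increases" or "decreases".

decreases

Within every engagement tier level Campaign T has the higher rate, yet pooled Campaign X does — Simpson's reversal.
The imbalance in engagement tier arose from how leads were allocated, not from anything the campaign did; and engagement tier independently affects the outcome. The pooled gap is confounded — condition on engagement tier.
Within each level — warm: 41.5% vs 59.3%; cold: 1.0% vs 7.8% — Campaign T is higher every time.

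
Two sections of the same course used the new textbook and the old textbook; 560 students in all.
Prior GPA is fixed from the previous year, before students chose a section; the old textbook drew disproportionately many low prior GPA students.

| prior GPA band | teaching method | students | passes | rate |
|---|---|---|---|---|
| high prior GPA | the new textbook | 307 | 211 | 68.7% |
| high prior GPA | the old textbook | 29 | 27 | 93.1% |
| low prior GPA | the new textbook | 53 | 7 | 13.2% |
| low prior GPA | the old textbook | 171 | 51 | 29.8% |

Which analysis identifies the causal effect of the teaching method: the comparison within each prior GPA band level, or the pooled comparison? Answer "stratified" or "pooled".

the old textbook is higher inside every prior GPA band stratum but the new textbook is higher in aggregate. Whether to stratify depends on how prior GPA band relates to the teaching method.
Nothing the teaching method does changes prior GPA band; the imbalance is an allocation artefact. With prior GPA band also predicting the outcome, the pooled figure is confounded, and the within-stratum comparison is the causal one.
Within each level — high prior GPA: 68.7% vs 93.1%; low prior GPA: 13.2% vs 29.8% — the old textbook is higher every time.

stratified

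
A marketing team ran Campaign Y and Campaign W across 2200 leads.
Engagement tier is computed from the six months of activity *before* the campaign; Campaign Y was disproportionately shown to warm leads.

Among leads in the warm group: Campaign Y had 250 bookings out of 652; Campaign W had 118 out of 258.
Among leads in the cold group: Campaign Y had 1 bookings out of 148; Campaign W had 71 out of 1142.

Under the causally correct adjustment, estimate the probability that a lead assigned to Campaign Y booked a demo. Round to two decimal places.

Engagement tier satisfies the back-door criterion: it is not a descendant of the campaign, and it blocks the spurious path from campaign to outcome. Adjusting for it (i.e., using the within-engagement tier rates) gives the causal effect.
Standardising Campaign Y to the population engagement tier mix: 0.414·250/652 + 0.586·1/148 = 0.163.

0.16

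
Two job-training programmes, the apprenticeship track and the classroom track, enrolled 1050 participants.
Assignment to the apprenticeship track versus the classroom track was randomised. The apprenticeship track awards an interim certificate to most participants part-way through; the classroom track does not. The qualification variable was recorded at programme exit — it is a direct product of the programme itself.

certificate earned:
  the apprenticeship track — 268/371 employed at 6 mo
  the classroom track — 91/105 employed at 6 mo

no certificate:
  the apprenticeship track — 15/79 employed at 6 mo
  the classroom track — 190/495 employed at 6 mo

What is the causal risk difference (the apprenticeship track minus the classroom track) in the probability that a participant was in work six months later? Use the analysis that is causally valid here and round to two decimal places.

+0.16

the classroom track is higher inside every qualification attained during the programme stratum but the apprenticeship track is higher in aggregate. Whether to stratify depends on how qualification attained during the programme relates to the programme.
Qualification attained during the programme is downstream of the programme. One should not condition on a consequence of treatment, so the overall rates are the right comparison.
The causal difference is the pooled difference: 0.629 − 0.468 = +0.161.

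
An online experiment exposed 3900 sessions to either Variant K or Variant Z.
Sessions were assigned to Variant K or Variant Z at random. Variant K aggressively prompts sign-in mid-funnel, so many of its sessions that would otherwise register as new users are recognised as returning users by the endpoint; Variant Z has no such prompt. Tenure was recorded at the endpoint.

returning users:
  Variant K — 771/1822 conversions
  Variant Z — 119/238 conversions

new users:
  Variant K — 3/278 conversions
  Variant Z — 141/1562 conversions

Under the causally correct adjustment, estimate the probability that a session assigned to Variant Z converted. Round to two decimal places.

0.14

Because the variant influences user tenure, user tenure is a post-treatment mediator, not a confounder. Stratifying on it would bias the estimate; the causal effect is the crude pooled difference.
So P(outcome | do(Variant Z)) is just the pooled rate for Variant Z: 260/1800 = 0.144.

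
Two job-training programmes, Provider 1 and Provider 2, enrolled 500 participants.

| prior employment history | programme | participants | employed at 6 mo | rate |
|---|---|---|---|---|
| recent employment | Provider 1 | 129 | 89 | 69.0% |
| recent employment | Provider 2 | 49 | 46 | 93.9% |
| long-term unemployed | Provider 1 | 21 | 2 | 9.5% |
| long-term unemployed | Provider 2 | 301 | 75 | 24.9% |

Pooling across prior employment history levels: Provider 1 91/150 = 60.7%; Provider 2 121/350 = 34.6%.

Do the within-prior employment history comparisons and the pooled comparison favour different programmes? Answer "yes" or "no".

Within each prior employment history level (recent employment 69.0% vs 93.9%; long-term unemployed 9.5% vs 24.9%), Provider 2 has the higher rate every time. Pooled: 60.7% vs 34.6% — Provider 1 has the higher rate overall. The two comparisons disagree.

yes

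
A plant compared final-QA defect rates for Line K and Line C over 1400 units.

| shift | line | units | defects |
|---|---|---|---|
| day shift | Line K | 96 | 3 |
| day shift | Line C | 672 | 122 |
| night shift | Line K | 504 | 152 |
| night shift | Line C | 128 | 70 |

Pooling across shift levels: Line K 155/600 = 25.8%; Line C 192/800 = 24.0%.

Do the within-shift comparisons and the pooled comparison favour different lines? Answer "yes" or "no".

yes

Within each shift level (day shift 3.1% vs 18.2%; night shift 30.2% vs 54.7%), Line K has the lower rate every time. Pooled: 25.8% vs 24.0% — Line C has the lower rate overall. The two comparisons disagree.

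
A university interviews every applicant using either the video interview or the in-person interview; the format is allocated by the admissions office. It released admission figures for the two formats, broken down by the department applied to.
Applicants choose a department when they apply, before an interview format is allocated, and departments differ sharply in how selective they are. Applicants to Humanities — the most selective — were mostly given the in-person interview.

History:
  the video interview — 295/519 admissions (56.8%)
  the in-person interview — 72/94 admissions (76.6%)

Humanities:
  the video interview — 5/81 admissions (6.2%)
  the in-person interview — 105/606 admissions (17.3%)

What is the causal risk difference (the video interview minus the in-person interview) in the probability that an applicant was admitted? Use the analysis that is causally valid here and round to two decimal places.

Nothing the interview format does changes department; the imbalance is an allocation artefact. With department also predicting the outcome, the pooled figure is confounded, and the within-stratum comparison is the causal one.
Adjusting over the population distribution of department: 0.472·(0.568−0.766) + 0.528·(0.062−0.173) = -0.152.

-0.15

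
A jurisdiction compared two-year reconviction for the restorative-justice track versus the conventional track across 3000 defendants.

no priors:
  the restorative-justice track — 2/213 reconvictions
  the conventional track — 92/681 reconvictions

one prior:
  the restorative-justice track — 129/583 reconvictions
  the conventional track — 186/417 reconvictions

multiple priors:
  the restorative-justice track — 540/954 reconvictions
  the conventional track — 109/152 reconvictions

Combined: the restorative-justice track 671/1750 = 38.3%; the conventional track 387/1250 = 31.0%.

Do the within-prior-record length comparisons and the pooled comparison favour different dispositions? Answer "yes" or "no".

yes

Within each prior-record length level (no priors 0.9% vs 13.5%; one prior 22.1% vs 44.6%; multiple priors 56.6% vs 71.7%), the restorative-justice track has the lower rate every time. Pooled: 38.3% vs 31.0% — the conventional track has the lower rate overall. The two comparisons disagree.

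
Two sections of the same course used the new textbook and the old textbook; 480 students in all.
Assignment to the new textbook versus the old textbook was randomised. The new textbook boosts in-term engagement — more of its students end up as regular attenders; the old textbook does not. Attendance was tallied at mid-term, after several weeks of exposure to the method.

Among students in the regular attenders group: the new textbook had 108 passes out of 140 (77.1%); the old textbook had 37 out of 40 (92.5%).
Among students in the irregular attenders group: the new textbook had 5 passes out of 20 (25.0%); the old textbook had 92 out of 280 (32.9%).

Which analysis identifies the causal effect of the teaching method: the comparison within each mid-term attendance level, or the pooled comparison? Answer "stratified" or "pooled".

The mid-term attendance-specific comparison favours the old textbook throughout, but the pooled figures favour the new textbook. The question is whether to condition on mid-term attendance.
Mid-term attendance is recorded after the teaching method and is itself shifted by it — it sits on the causal path from teaching method to outcome. Conditioning on a mediator would strip out part of the effect we want; the pooled comparison gives the total causal effect.
Pooled: the new textbook 70.6% vs the old textbook 40.3%; the new textbook is higher overall.

pooled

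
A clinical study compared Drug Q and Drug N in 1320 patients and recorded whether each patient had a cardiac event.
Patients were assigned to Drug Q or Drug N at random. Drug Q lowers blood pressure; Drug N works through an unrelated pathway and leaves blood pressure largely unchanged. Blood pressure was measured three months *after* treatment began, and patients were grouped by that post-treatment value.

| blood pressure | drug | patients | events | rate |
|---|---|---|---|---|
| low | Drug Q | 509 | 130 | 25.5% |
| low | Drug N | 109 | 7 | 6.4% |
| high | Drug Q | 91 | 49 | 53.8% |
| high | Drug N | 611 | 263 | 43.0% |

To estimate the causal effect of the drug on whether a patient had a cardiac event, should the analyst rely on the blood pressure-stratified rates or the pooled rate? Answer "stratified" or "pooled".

pooled

The stratified and pooled comparisons disagree (Drug N wins within each blood pressure; Drug Q wins overall), so the answer turns on the causal role of blood pressure.
Blood pressure lies on the pathway drug → blood pressure → outcome, so adjusting for it blocks the indirect effect. For the total causal effect of drug, use the unadjusted pooled rates.
Pooled: Drug Q 29.8% vs Drug N 37.5%; Drug Q is lower overall.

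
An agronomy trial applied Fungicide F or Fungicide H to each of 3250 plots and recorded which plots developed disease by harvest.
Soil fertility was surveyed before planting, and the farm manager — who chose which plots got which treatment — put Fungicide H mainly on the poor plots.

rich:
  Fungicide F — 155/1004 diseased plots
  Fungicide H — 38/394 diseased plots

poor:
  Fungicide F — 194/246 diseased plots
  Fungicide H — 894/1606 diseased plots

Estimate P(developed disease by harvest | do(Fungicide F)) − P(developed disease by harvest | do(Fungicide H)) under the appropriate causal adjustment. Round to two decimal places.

+0.16

Within every soil fertility level Fungicide H has the lower rate, yet pooled Fungicide F does — Simpson's reversal.
Since soil fertility is a pre-existing factor (not a product of the fungicide) and it affects the outcome on its own, it is a confounder. The stratified rates, not the pooled rate, identify the causal effect.
Adjusting over the population distribution of soil fertility: 0.430·(0.154−0.096) + 0.570·(0.789−0.557) = +0.157.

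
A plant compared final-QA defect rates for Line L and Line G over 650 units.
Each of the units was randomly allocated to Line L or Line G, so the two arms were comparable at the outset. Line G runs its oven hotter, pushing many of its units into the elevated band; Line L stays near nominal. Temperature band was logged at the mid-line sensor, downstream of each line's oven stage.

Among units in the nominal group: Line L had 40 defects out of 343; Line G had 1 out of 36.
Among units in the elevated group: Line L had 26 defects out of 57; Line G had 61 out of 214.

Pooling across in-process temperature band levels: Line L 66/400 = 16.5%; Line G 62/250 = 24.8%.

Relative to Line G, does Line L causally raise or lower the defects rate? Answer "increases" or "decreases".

decreases

Stratifying would compare lines among units the lines themselves sorted into in-process temperature band groups — a form of selection on an intermediate. The unconditioned pooled rates give the total causal effect.
Pooled: Line L 16.5% vs Line G 24.8%; Line L is lower overall.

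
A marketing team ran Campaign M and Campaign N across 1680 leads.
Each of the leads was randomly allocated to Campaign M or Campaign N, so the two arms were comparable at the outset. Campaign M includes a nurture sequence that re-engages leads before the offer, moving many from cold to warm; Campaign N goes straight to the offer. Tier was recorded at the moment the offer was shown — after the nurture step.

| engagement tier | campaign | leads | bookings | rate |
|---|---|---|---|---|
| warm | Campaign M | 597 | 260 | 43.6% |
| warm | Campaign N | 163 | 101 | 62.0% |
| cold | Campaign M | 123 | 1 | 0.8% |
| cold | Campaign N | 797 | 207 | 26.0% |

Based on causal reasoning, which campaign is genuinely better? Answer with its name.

Stratifying would compare campaigns among leads the campaigns themselves sorted into engagement tier groups — a form of selection on an intermediate. The unconditioned pooled rates give the total causal effect.
Pooled: Campaign M 36.2% vs Campaign N 32.1%; Campaign M is higher overall.

Campaign M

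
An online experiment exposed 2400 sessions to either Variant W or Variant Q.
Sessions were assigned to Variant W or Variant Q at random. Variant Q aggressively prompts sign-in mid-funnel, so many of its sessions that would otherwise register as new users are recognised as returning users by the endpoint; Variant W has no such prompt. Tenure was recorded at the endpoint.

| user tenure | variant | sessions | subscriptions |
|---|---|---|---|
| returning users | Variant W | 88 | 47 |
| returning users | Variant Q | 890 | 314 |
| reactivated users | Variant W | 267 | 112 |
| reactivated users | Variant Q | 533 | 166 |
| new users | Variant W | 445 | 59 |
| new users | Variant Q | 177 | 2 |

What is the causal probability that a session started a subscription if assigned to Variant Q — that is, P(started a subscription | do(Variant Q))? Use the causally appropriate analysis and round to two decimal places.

The user tenure-specific comparison favours Variant W throughout, but the pooled figures favour Variant Q. The question is whether to condition on user tenure.
Stratifying would compare variants among sessions the variants themselves sorted into user tenure groups — a form of selection on an intermediate. The unconditioned pooled rates give the total causal effect.
So P(outcome | do(Variant Q)) is just the pooled rate for Variant Q: 482/1600 = 0.301.

0.30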